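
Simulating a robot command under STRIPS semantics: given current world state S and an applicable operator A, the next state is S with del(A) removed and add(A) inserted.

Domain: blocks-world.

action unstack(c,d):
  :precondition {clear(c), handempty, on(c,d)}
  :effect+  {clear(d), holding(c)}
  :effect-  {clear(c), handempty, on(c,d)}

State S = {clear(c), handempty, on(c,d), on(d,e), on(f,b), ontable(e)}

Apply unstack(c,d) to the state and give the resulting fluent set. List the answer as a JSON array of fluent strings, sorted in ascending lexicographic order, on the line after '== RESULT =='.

Progress:
  pre ⊆ S: {clear(c), handempty, on(c,d)} ⊆ S  — applicable
  S \ del = {on(d,e), on(f,b), ontable(e)}
  ∪ add   = {clear(d), holding(c), on(d,e), on(f,b), ontable(e)}

== RESULT ==
["clear(d)", "holding(c)", "on(d,e)", "on(f,b)", "ontable(e)"]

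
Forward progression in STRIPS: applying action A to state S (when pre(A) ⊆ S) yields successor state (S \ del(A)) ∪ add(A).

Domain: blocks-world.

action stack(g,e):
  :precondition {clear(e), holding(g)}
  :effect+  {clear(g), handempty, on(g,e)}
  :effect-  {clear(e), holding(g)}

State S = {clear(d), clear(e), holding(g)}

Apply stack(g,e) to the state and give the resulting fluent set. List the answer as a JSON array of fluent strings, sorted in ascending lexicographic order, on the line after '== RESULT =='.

Progress:
  pre ⊆ S: {clear(e), holding(g)} ⊆ S  — applicable
  S \ del = {clear(d)}
  ∪ add   = {clear(d), clear(g), handempty, on(g,e)}

== RESULT ==
["clear(d)", "clear(g)", "handempty", "on(g,e)"]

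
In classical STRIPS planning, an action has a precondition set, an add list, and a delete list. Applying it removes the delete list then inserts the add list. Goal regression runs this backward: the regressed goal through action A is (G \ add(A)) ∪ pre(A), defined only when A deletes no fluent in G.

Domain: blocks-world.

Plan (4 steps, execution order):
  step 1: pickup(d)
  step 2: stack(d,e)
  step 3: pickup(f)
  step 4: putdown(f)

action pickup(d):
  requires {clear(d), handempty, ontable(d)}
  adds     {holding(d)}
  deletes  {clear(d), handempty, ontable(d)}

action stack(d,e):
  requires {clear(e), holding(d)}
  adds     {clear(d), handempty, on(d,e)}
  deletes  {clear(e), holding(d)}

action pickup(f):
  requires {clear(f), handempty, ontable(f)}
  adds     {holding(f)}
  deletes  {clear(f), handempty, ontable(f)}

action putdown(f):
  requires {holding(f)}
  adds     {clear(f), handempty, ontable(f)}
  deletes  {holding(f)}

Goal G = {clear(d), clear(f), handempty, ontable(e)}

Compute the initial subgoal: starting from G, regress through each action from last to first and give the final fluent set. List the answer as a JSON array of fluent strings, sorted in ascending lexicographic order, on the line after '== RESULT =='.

Work backward from the goal:
  through step 4 (putdown(f)): drop {clear(f), handempty}, keep {clear(d), ontable(e)}, require {holding(f)}
    → {clear(d), holding(f), ontable(e)}
  through step 3 (pickup(f)): drop {holding(f)}, keep {clear(d), ontable(e)}, require {clear(f), handempty, ontable(f)}
    → {clear(d), clear(f), handempty, ontable(e), ontable(f)}
  through step 2 (stack(d,e)): drop {clear(d), handempty}, keep {clear(f), ontable(e), ontable(f)}, require {clear(e), holding(d)}
    → {clear(e), clear(f), holding(d), ontable(e), ontable(f)}
  through step 1 (pickup(d)): drop {holding(d)}, keep {clear(e), clear(f), ontable(e), ontable(f)}, require {clear(d), handempty, ontable(d)}
    → {clear(d), clear(e), clear(f), handempty, ontable(d), ontable(e), ontable(f)}

== RESULT ==
["clear(d)", "clear(e)", "clear(f)", "handempty", "ontable(d)", "ontable(e)", "ontable(f)"]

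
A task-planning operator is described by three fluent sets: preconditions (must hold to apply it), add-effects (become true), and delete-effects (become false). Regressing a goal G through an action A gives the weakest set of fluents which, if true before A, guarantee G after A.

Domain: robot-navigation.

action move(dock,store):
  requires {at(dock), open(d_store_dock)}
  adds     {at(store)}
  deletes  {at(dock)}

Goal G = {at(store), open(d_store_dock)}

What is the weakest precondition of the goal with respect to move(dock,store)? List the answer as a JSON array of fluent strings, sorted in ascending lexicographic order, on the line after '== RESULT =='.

Compute (G \ add) ∪ pre:
  G ∩ del = {}  (empty — regression defined)
  G \ add = {at(store), open(d_store_dock)} \ {at(store)} = {open(d_store_dock)}
  ∪ pre   = {open(d_store_dock)} ∪ {at(dock), open(d_store_dock)}
          = {at(dock), open(d_store_dock)}

== RESULT ==
["at(dock)", "open(d_store_dock)"]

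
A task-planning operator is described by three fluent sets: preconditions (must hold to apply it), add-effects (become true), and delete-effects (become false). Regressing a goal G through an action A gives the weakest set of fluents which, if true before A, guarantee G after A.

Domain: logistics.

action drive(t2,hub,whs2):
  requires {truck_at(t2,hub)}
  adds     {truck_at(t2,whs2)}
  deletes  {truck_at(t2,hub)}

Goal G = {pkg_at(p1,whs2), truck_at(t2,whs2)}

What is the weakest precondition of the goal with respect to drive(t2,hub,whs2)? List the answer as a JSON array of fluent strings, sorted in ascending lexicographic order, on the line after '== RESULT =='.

Compute (G \ add) ∪ pre:
  G ∩ del = {}  (empty — regression defined)
  G \ add = {pkg_at(p1,whs2), truck_at(t2,whs2)} \ {truck_at(t2,whs2)} = {pkg_at(p1,whs2)}
  ∪ pre   = {pkg_at(p1,whs2)} ∪ {truck_at(t2,hub)}
          = {pkg_at(p1,whs2), truck_at(t2,hub)}

== RESULT ==
["pkg_at(p1,whs2)", "truck_at(t2,hub)"]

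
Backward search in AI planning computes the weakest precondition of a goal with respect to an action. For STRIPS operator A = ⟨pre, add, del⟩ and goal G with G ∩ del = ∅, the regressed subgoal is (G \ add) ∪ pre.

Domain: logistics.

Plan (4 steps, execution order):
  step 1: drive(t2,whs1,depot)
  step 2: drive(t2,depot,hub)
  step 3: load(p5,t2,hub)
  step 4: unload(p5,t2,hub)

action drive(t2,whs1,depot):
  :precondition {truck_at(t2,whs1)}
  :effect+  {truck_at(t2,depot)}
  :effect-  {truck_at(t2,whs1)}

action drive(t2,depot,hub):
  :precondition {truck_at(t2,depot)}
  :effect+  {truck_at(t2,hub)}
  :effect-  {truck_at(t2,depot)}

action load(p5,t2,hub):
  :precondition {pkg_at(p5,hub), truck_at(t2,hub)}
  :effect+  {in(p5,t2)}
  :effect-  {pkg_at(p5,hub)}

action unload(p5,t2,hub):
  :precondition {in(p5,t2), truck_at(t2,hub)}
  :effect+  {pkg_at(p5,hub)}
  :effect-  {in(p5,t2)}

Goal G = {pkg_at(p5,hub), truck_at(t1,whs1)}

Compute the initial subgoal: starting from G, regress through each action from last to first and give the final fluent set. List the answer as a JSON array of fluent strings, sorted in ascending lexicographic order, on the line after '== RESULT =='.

Work backward from the goal:
  through step 4 (unload(p5,t2,hub)): drop {pkg_at(p5,hub)}, keep {truck_at(t1,whs1)}, require {in(p5,t2), truck_at(t2,hub)}
    → {in(p5,t2), truck_at(t1,whs1), truck_at(t2,hub)}
  through step 3 (load(p5,t2,hub)): drop {in(p5,t2)}, keep {truck_at(t1,whs1), truck_at(t2,hub)}, require {pkg_at(p5,hub), truck_at(t2,hub)}
    → {pkg_at(p5,hub), truck_at(t1,whs1), truck_at(t2,hub)}
  through step 2 (drive(t2,depot,hub)): drop {truck_at(t2,hub)}, keep {pkg_at(p5,hub), truck_at(t1,whs1)}, require {truck_at(t2,depot)}
    → {pkg_at(p5,hub), truck_at(t1,whs1), truck_at(t2,depot)}
  through step 1 (drive(t2,whs1,depot)): drop {truck_at(t2,depot)}, keep {pkg_at(p5,hub), truck_at(t1,whs1)}, require {truck_at(t2,whs1)}
    → {pkg_at(p5,hub), truck_at(t1,whs1), truck_at(t2,whs1)}

== RESULT ==
["pkg_at(p5,hub)", "truck_at(t1,whs1)", "truck_at(t2,whs1)"]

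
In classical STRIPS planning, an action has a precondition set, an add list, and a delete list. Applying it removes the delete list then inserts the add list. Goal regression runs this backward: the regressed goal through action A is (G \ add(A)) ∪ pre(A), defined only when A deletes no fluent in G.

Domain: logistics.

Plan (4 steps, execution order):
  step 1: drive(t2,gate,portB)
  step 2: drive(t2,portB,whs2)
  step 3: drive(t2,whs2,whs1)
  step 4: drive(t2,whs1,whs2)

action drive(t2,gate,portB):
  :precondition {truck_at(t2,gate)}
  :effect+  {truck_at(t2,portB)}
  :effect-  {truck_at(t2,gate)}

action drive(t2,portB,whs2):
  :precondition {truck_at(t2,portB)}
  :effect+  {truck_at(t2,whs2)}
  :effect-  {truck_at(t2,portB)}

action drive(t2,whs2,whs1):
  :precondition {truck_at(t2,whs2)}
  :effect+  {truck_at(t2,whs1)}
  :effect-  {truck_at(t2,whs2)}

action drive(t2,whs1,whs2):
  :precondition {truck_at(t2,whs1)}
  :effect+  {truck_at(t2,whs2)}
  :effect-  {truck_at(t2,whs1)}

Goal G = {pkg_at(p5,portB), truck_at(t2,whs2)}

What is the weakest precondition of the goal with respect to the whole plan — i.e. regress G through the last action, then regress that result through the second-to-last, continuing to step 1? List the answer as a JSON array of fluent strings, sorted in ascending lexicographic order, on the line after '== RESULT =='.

Work backward from the goal:
  through step 4 (drive(t2,whs1,whs2)): drop {truck_at(t2,whs2)}, keep {pkg_at(p5,portB)}, require {truck_at(t2,whs1)}
    → {pkg_at(p5,portB), truck_at(t2,whs1)}
  through step 3 (drive(t2,whs2,whs1)): drop {truck_at(t2,whs1)}, keep {pkg_at(p5,portB)}, require {truck_at(t2,whs2)}
    → {pkg_at(p5,portB), truck_at(t2,whs2)}
  through step 2 (drive(t2,portB,whs2)): drop {truck_at(t2,whs2)}, keep {pkg_at(p5,portB)}, require {truck_at(t2,portB)}
    → {pkg_at(p5,portB), truck_at(t2,portB)}
  through step 1 (drive(t2,gate,portB)): drop {truck_at(t2,portB)}, keep {pkg_at(p5,portB)}, require {truck_at(t2,gate)}
    → {pkg_at(p5,portB), truck_at(t2,gate)}

== RESULT ==
["pkg_at(p5,portB)", "truck_at(t2,gate)"]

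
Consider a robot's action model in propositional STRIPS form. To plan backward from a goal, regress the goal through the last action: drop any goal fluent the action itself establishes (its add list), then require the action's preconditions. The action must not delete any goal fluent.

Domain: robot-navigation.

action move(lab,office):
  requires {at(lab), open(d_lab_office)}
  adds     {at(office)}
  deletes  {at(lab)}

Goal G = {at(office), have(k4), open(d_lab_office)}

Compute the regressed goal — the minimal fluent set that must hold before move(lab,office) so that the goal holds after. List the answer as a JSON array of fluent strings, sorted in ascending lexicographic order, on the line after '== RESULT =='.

Regress:
  G ∩ del = {}  (empty — regression defined)
  G \ add = {at(office), have(k4), open(d_lab_office)} \ {at(office)} = {have(k4), open(d_lab_office)}
  ∪ pre   = {have(k4), open(d_lab_office)} ∪ {at(lab), open(d_lab_office)}
          = {at(lab), have(k4), open(d_lab_office)}

== RESULT ==
["at(lab)", "have(k4)", "open(d_lab_office)"]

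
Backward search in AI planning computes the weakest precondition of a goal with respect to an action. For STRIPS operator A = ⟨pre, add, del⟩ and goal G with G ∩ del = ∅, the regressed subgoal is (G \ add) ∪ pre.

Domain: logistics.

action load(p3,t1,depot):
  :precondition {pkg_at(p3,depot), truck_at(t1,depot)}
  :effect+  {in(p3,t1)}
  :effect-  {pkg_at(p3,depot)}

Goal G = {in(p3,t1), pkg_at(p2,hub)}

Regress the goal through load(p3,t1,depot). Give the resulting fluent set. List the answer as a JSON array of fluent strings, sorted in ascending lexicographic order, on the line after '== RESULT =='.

Compute (G \ add) ∪ pre:
  G ∩ del = {}  (empty — regression defined)
  G \ add = {in(p3,t1), pkg_at(p2,hub)} \ {in(p3,t1)} = {pkg_at(p2,hub)}
  ∪ pre   = {pkg_at(p2,hub)} ∪ {pkg_at(p3,depot), truck_at(t1,depot)}
          = {pkg_at(p2,hub), pkg_at(p3,depot), truck_at(t1,depot)}

== RESULT ==
["pkg_at(p2,hub)", "pkg_at(p3,depot)", "truck_at(t1,depot)"]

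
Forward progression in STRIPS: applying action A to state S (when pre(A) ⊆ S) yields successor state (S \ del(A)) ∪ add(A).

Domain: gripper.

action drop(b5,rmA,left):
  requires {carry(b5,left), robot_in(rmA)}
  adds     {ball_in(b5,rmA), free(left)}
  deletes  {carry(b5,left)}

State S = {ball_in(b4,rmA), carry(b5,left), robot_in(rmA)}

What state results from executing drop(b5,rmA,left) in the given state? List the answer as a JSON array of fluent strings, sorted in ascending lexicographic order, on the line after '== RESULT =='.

Compute (S \ del) ∪ add:
  pre ⊆ S: {carry(b5,left), robot_in(rmA)} ⊆ S  — applicable
  S \ del = {ball_in(b4,rmA), robot_in(rmA)}
  ∪ add   = {ball_in(b4,rmA), ball_in(b5,rmA), free(left), robot_in(rmA)}

== RESULT ==
["ball_in(b4,rmA)", "ball_in(b5,rmA)", "free(left)", "robot_in(rmA)"]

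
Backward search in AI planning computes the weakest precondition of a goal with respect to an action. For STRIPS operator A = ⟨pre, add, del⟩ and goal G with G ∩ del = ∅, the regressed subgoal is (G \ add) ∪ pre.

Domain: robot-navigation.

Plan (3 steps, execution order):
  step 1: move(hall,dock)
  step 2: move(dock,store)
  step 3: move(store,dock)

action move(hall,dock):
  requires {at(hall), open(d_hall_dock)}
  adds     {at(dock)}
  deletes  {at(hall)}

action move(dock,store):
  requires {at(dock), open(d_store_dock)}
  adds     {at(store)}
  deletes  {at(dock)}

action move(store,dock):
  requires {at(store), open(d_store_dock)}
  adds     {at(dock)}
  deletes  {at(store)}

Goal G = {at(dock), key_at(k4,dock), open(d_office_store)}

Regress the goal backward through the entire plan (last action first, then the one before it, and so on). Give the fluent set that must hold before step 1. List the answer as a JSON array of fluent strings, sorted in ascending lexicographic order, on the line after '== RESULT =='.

Regress step by step:
  through step 3 (move(store,dock)): drop {at(dock)}, keep {key_at(k4,dock), open(d_office_store)}, require {at(store), open(d_store_dock)}
    → {at(store), key_at(k4,dock), open(d_office_store), open(d_store_dock)}
  through step 2 (move(dock,store)): drop {at(store)}, keep {key_at(k4,dock), open(d_office_store), open(d_store_dock)}, require {at(dock), open(d_store_dock)}
    → {at(dock), key_at(k4,dock), open(d_office_store), open(d_store_dock)}
  through step 1 (move(hall,dock)): drop {at(dock)}, keep {key_at(k4,dock), open(d_office_store), open(d_store_dock)}, require {at(hall), open(d_hall_dock)}
    → {at(hall), key_at(k4,dock), open(d_hall_dock), open(d_office_store), open(d_store_dock)}

== RESULT ==
["at(hall)", "key_at(k4,dock)", "open(d_hall_dock)", "open(d_office_store)", "open(d_store_dock)"]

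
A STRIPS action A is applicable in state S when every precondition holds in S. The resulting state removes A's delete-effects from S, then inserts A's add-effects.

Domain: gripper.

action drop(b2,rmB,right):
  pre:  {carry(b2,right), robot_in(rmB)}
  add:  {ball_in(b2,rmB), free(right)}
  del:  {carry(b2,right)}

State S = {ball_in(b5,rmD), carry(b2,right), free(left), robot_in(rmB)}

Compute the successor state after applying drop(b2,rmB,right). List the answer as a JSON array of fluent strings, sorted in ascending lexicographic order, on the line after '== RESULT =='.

Compute (S \ del) ∪ add:
  pre ⊆ S: {carry(b2,right), robot_in(rmB)} ⊆ S  — applicable
  S \ del = {ball_in(b5,rmD), free(left), robot_in(rmB)}
  ∪ add   = {ball_in(b2,rmB), ball_in(b5,rmD), free(left), free(right), robot_in(rmB)}

== RESULT ==
["ball_in(b2,rmB)", "ball_in(b5,rmD)", "free(left)", "free(right)", "robot_in(rmB)"]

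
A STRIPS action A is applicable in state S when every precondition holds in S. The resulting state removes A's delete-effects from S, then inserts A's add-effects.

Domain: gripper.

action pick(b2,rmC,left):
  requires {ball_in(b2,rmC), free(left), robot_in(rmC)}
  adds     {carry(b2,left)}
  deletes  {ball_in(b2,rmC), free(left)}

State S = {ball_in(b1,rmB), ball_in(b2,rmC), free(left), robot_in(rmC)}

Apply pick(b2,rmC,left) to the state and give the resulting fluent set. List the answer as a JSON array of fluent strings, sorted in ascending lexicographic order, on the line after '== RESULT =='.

Compute (S \ del) ∪ add:
  pre ⊆ S: {ball_in(b2,rmC), free(left), robot_in(rmC)} ⊆ S  — applicable
  S \ del = {ball_in(b1,rmB), robot_in(rmC)}
  ∪ add   = {ball_in(b1,rmB), carry(b2,left), robot_in(rmC)}

== RESULT ==
["ball_in(b1,rmB)", "carry(b2,left)", "robot_in(rmC)"]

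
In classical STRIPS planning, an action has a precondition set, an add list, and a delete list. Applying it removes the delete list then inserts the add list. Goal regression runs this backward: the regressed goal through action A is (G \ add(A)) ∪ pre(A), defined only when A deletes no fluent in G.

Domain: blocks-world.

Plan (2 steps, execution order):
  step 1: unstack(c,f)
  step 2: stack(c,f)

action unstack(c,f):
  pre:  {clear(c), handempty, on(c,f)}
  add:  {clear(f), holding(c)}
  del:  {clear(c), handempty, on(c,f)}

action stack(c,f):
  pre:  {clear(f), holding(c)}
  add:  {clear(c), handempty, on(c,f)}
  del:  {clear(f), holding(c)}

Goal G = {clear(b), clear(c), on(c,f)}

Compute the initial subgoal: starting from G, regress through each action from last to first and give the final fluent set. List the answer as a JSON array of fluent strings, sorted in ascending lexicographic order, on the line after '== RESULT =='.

Regress step by step:
  through step 2 (stack(c,f)): drop {clear(c), on(c,f)}, keep {clear(b)}, require {clear(f), holding(c)}
    → {clear(b), clear(f), holding(c)}
  through step 1 (unstack(c,f)): drop {clear(f), holding(c)}, keep {clear(b)}, require {clear(c), handempty, on(c,f)}
    → {clear(b), clear(c), handempty, on(c,f)}

== RESULT ==
["clear(b)", "clear(c)", "handempty", "on(c,f)"]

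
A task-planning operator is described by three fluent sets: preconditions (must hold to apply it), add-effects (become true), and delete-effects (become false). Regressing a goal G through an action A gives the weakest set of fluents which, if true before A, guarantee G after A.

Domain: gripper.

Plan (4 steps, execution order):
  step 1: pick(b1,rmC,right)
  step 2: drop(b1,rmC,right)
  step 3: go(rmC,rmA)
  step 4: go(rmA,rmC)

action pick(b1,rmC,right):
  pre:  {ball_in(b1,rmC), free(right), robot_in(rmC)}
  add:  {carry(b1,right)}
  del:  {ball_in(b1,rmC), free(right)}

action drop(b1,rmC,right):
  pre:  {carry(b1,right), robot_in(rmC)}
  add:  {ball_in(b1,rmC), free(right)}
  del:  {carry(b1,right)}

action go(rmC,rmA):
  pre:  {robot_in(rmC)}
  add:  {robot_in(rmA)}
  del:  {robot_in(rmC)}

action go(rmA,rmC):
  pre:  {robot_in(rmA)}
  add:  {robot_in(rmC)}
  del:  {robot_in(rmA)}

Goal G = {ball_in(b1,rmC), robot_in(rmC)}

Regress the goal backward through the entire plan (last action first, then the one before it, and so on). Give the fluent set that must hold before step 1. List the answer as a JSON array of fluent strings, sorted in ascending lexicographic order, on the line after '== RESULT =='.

Work backward from the goal:
  through step 4 (go(rmA,rmC)): drop {robot_in(rmC)}, keep {ball_in(b1,rmC)}, require {robot_in(rmA)}
    → {ball_in(b1,rmC), robot_in(rmA)}
  through step 3 (go(rmC,rmA)): drop {robot_in(rmA)}, keep {ball_in(b1,rmC)}, require {robot_in(rmC)}
    → {ball_in(b1,rmC), robot_in(rmC)}
  through step 2 (drop(b1,rmC,right)): drop {ball_in(b1,rmC)}, keep {robot_in(rmC)}, require {carry(b1,right), robot_in(rmC)}
    → {carry(b1,right), robot_in(rmC)}
  through step 1 (pick(b1,rmC,right)): drop {carry(b1,right)}, keep {robot_in(rmC)}, require {ball_in(b1,rmC), free(right), robot_in(rmC)}
    → {ball_in(b1,rmC), free(right), robot_in(rmC)}

== RESULT ==
["ball_in(b1,rmC)", "free(right)", "robot_in(rmC)"]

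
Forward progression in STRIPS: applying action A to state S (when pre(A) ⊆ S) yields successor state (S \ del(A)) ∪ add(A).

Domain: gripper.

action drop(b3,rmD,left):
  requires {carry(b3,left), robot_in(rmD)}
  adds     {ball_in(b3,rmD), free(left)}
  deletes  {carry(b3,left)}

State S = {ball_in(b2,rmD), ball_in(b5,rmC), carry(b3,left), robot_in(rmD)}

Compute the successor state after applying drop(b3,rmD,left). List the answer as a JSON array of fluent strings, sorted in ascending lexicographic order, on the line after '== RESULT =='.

Progress:
  pre ⊆ S: {carry(b3,left), robot_in(rmD)} ⊆ S  — applicable
  S \ del = {ball_in(b2,rmD), ball_in(b5,rmC), robot_in(rmD)}
  ∪ add   = {ball_in(b2,rmD), ball_in(b3,rmD), ball_in(b5,rmC), free(left), robot_in(rmD)}

== RESULT ==
["ball_in(b2,rmD)", "ball_in(b3,rmD)", "ball_in(b5,rmC)", "free(left)", "robot_in(rmD)"]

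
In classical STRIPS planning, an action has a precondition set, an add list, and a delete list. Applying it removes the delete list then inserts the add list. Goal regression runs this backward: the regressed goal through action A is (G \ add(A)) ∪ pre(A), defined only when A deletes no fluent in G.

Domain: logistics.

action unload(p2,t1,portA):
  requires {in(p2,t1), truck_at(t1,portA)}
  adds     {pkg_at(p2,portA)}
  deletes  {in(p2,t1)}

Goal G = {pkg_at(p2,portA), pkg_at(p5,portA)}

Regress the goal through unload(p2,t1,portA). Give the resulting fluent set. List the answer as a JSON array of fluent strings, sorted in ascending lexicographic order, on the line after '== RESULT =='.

Compute (G \ add) ∪ pre:
  G ∩ del = {}  (empty — regression defined)
  G \ add = {pkg_at(p2,portA), pkg_at(p5,portA)} \ {pkg_at(p2,portA)} = {pkg_at(p5,portA)}
  ∪ pre   = {pkg_at(p5,portA)} ∪ {in(p2,t1), truck_at(t1,portA)}
          = {in(p2,t1), pkg_at(p5,portA), truck_at(t1,portA)}

== RESULT ==
["in(p2,t1)", "pkg_at(p5,portA)", "truck_at(t1,portA)"]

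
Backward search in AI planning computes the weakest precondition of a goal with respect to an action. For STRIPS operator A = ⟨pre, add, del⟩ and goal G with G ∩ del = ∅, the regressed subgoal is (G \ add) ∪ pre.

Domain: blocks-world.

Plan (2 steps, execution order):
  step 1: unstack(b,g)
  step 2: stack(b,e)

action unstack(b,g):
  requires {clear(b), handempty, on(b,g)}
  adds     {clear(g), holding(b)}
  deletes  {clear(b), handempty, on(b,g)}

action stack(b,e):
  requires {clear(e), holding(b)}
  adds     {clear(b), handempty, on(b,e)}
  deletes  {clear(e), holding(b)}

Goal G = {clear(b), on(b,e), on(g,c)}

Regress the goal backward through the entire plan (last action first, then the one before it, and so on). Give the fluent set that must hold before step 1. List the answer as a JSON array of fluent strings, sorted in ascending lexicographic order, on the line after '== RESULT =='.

Regress step by step:
  through step 2 (stack(b,e)): drop {clear(b), on(b,e)}, keep {on(g,c)}, require {clear(e), holding(b)}
    → {clear(e), holding(b), on(g,c)}
  through step 1 (unstack(b,g)): drop {holding(b)}, keep {clear(e), on(g,c)}, require {clear(b), handempty, on(b,g)}
    → {clear(b), clear(e), handempty, on(b,g), on(g,c)}

== RESULT ==
["clear(b)", "clear(e)", "handempty", "on(b,g)", "on(g,c)"]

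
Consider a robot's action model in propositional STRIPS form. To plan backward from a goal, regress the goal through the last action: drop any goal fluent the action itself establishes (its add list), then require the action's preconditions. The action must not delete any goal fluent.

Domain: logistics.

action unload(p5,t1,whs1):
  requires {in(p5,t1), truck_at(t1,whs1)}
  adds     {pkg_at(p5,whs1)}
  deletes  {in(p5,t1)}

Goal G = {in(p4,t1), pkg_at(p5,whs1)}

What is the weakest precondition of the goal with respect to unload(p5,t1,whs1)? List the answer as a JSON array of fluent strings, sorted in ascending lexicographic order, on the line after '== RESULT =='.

Regress:
  G ∩ del = {}  (empty — regression defined)
  G \ add = {in(p4,t1), pkg_at(p5,whs1)} \ {pkg_at(p5,whs1)} = {in(p4,t1)}
  ∪ pre   = {in(p4,t1)} ∪ {in(p5,t1), truck_at(t1,whs1)}
          = {in(p4,t1), in(p5,t1), truck_at(t1,whs1)}

== RESULT ==
["in(p4,t1)", "in(p5,t1)", "truck_at(t1,whs1)"]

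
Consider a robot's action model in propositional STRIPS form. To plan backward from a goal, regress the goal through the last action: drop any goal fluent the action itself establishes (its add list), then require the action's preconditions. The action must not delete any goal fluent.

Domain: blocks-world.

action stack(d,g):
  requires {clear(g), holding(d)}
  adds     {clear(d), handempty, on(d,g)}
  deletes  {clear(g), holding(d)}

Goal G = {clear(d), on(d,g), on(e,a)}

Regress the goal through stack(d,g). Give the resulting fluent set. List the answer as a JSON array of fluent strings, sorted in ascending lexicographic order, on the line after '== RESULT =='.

Compute (G \ add) ∪ pre:
  G ∩ del = {}  (empty — regression defined)
  G \ add = {clear(d), on(d,g), on(e,a)} \ {clear(d), handempty, on(d,g)} = {on(e,a)}
  ∪ pre   = {on(e,a)} ∪ {clear(g), holding(d)}
          = {clear(g), holding(d), on(e,a)}

== RESULT ==
["clear(g)", "holding(d)", "on(e,a)"]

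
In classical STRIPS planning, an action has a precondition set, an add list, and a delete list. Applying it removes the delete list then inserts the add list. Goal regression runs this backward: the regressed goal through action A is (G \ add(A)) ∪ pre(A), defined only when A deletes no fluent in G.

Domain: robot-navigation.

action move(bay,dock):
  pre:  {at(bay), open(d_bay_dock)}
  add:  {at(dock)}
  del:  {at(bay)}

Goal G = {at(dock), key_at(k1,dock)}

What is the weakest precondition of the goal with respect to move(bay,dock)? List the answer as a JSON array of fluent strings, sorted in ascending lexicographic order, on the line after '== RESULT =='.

Compute (G \ add) ∪ pre:
  G ∩ del = {}  (empty — regression defined)
  G \ add = {at(dock), key_at(k1,dock)} \ {at(dock)} = {key_at(k1,dock)}
  ∪ pre   = {key_at(k1,dock)} ∪ {at(bay), open(d_bay_dock)}
          = {at(bay), key_at(k1,dock), open(d_bay_dock)}

== RESULT ==
["at(bay)", "key_at(k1,dock)", "open(d_bay_dock)"]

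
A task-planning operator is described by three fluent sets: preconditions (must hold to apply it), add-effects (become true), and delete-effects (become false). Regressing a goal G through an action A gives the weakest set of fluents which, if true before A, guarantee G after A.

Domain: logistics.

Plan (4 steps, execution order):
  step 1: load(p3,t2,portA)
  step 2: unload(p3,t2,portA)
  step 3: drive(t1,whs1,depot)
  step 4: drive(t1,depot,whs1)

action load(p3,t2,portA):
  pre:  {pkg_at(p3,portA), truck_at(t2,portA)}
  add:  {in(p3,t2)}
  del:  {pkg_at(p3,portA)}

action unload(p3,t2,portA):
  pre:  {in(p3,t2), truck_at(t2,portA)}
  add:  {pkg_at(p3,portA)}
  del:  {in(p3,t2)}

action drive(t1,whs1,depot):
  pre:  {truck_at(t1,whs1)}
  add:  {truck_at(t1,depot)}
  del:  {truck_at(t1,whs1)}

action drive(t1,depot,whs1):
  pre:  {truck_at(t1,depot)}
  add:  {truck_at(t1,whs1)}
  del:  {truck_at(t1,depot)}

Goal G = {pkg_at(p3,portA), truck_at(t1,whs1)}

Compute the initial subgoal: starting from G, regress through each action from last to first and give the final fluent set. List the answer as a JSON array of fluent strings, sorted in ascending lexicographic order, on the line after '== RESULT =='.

Regress step by step:
  through step 4 (drive(t1,depot,whs1)): drop {truck_at(t1,whs1)}, keep {pkg_at(p3,portA)}, require {truck_at(t1,depot)}
    → {pkg_at(p3,portA), truck_at(t1,depot)}
  through step 3 (drive(t1,whs1,depot)): drop {truck_at(t1,depot)}, keep {pkg_at(p3,portA)}, require {truck_at(t1,whs1)}
    → {pkg_at(p3,portA), truck_at(t1,whs1)}
  through step 2 (unload(p3,t2,portA)): drop {pkg_at(p3,portA)}, keep {truck_at(t1,whs1)}, require {in(p3,t2), truck_at(t2,portA)}
    → {in(p3,t2), truck_at(t1,whs1), truck_at(t2,portA)}
  through step 1 (load(p3,t2,portA)): drop {in(p3,t2)}, keep {truck_at(t1,whs1), truck_at(t2,portA)}, require {pkg_at(p3,portA), truck_at(t2,portA)}
    → {pkg_at(p3,portA), truck_at(t1,whs1), truck_at(t2,portA)}

== RESULT ==
["pkg_at(p3,portA)", "truck_at(t1,whs1)", "truck_at(t2,portA)"]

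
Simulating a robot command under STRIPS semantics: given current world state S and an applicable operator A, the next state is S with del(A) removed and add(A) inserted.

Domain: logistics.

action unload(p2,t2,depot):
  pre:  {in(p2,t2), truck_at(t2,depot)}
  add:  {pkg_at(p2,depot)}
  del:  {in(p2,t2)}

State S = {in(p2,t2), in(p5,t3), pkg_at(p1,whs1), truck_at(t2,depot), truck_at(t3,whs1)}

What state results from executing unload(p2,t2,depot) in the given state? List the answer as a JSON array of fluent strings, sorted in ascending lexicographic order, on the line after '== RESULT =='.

Progress:
  pre ⊆ S: {in(p2,t2), truck_at(t2,depot)} ⊆ S  — applicable
  S \ del = {in(p5,t3), pkg_at(p1,whs1), truck_at(t2,depot), truck_at(t3,whs1)}
  ∪ add   = {in(p5,t3), pkg_at(p1,whs1), pkg_at(p2,depot), truck_at(t2,depot), truck_at(t3,whs1)}

== RESULT ==
["in(p5,t3)", "pkg_at(p1,whs1)", "pkg_at(p2,depot)", "truck_at(t2,depot)", "truck_at(t3,whs1)"]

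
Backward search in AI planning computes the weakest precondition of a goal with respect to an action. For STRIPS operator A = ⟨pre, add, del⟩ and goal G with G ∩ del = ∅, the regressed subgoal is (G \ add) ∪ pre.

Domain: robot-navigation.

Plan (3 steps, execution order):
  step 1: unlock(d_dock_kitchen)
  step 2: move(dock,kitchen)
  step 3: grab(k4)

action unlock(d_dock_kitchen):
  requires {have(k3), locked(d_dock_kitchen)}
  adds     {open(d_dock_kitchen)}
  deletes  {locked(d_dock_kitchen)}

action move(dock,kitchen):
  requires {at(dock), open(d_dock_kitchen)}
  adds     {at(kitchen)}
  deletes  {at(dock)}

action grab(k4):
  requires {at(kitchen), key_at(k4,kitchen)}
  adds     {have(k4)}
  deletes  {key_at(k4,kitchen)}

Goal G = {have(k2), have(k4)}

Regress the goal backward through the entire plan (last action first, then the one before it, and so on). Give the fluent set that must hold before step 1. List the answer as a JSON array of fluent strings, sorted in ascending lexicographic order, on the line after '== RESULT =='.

Work backward from the goal:
  through step 3 (grab(k4)): drop {have(k4)}, keep {have(k2)}, require {at(kitchen), key_at(k4,kitchen)}
    → {at(kitchen), have(k2), key_at(k4,kitchen)}
  through step 2 (move(dock,kitchen)): drop {at(kitchen)}, keep {have(k2), key_at(k4,kitchen)}, require {at(dock), open(d_dock_kitchen)}
    → {at(dock), have(k2), key_at(k4,kitchen), open(d_dock_kitchen)}
  through step 1 (unlock(d_dock_kitchen)): drop {open(d_dock_kitchen)}, keep {at(dock), have(k2), key_at(k4,kitchen)}, require {have(k3), locked(d_dock_kitchen)}
    → {at(dock), have(k2), have(k3), key_at(k4,kitchen), locked(d_dock_kitchen)}

== RESULT ==
["at(dock)", "have(k2)", "have(k3)", "key_at(k4,kitchen)", "locked(d_dock_kitchen)"]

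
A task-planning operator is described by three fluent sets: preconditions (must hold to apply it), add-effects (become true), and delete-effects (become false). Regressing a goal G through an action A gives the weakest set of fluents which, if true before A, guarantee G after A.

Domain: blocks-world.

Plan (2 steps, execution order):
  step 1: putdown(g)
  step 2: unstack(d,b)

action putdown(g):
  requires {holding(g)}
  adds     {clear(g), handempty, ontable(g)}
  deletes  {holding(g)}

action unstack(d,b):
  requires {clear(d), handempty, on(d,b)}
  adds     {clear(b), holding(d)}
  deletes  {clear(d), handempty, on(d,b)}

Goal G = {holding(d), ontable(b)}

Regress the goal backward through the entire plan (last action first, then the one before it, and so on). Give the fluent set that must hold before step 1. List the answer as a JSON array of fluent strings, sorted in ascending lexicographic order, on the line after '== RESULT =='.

Regress step by step:
  through step 2 (unstack(d,b)): drop {holding(d)}, keep {ontable(b)}, require {clear(d), handempty, on(d,b)}
    → {clear(d), handempty, on(d,b), ontable(b)}
  through step 1 (putdown(g)): drop {handempty}, keep {clear(d), on(d,b), ontable(b)}, require {holding(g)}
    → {clear(d), holding(g), on(d,b), ontable(b)}

== RESULT ==
["clear(d)", "holding(g)", "on(d,b)", "ontable(b)"]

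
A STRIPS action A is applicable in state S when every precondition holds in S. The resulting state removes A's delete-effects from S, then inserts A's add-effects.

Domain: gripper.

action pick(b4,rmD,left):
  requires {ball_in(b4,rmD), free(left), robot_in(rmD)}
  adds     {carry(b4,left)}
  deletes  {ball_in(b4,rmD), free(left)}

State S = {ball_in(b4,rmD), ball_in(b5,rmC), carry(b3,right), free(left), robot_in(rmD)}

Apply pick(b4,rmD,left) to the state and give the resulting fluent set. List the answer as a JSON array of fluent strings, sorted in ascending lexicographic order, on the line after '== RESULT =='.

Progress:
  pre ⊆ S: {ball_in(b4,rmD), free(left), robot_in(rmD)} ⊆ S  — applicable
  S \ del = {ball_in(b5,rmC), carry(b3,right), robot_in(rmD)}
  ∪ add   = {ball_in(b5,rmC), carry(b3,right), carry(b4,left), robot_in(rmD)}

== RESULT ==
["ball_in(b5,rmC)", "carry(b3,right)", "carry(b4,left)", "robot_in(rmD)"]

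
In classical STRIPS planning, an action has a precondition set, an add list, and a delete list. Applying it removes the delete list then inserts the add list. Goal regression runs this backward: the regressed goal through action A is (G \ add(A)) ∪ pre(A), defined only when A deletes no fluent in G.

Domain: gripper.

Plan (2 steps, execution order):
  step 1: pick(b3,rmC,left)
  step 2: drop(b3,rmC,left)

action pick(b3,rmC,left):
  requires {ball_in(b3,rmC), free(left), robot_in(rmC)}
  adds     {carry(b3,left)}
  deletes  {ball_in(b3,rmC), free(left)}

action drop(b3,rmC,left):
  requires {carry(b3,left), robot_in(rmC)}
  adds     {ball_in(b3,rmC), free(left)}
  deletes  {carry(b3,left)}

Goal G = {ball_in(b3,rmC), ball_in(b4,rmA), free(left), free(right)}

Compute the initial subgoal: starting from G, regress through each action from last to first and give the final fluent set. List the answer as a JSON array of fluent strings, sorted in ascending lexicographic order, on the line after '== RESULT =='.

Regress step by step:
  through step 2 (drop(b3,rmC,left)): drop {ball_in(b3,rmC), free(left)}, keep {ball_in(b4,rmA), free(right)}, require {carry(b3,left), robot_in(rmC)}
    → {ball_in(b4,rmA), carry(b3,left), free(right), robot_in(rmC)}
  through step 1 (pick(b3,rmC,left)): drop {carry(b3,left)}, keep {ball_in(b4,rmA), free(right), robot_in(rmC)}, require {ball_in(b3,rmC), free(left), robot_in(rmC)}
    → {ball_in(b3,rmC), ball_in(b4,rmA), free(left), free(right), robot_in(rmC)}

== RESULT ==
["ball_in(b3,rmC)", "ball_in(b4,rmA)", "free(left)", "free(right)", "robot_in(rmC)"]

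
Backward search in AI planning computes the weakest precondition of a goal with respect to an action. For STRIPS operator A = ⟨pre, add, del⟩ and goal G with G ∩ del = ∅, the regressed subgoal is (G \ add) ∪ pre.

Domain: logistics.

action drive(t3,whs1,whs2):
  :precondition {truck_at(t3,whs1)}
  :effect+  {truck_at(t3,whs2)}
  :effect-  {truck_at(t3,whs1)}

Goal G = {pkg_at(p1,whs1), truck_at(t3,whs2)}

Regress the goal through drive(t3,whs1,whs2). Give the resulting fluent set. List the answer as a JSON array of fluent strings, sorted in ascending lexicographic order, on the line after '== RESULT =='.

Regress:
  G ∩ del = {}  (empty — regression defined)
  G \ add = {pkg_at(p1,whs1), truck_at(t3,whs2)} \ {truck_at(t3,whs2)} = {pkg_at(p1,whs1)}
  ∪ pre   = {pkg_at(p1,whs1)} ∪ {truck_at(t3,whs1)}
          = {pkg_at(p1,whs1), truck_at(t3,whs1)}

== RESULT ==
["pkg_at(p1,whs1)", "truck_at(t3,whs1)"]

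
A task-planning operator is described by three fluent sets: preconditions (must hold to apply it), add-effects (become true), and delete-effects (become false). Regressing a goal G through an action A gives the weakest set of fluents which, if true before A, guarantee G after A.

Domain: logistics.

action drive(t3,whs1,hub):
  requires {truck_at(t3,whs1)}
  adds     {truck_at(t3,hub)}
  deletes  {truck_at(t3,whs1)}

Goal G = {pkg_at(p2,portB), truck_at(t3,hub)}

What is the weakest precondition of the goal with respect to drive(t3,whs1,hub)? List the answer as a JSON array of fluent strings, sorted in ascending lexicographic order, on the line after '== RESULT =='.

Regress:
  G ∩ del = {}  (empty — regression defined)
  G \ add = {pkg_at(p2,portB), truck_at(t3,hub)} \ {truck_at(t3,hub)} = {pkg_at(p2,portB)}
  ∪ pre   = {pkg_at(p2,portB)} ∪ {truck_at(t3,whs1)}
          = {pkg_at(p2,portB), truck_at(t3,whs1)}

== RESULT ==
["pkg_at(p2,portB)", "truck_at(t3,whs1)"]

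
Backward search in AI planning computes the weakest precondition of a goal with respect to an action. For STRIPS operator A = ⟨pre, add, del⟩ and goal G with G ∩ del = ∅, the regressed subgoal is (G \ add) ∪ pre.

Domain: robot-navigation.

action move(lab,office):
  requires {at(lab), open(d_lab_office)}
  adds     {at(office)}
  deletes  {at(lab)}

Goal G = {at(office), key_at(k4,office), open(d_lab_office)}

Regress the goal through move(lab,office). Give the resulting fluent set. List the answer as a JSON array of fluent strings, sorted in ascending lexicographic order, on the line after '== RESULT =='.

Compute (G \ add) ∪ pre:
  G ∩ del = {}  (empty — regression defined)
  G \ add = {at(office), key_at(k4,office), open(d_lab_office)} \ {at(office)} = {key_at(k4,office), open(d_lab_office)}
  ∪ pre   = {key_at(k4,office), open(d_lab_office)} ∪ {at(lab), open(d_lab_office)}
          = {at(lab), key_at(k4,office), open(d_lab_office)}

== RESULT ==
["at(lab)", "key_at(k4,office)", "open(d_lab_office)"]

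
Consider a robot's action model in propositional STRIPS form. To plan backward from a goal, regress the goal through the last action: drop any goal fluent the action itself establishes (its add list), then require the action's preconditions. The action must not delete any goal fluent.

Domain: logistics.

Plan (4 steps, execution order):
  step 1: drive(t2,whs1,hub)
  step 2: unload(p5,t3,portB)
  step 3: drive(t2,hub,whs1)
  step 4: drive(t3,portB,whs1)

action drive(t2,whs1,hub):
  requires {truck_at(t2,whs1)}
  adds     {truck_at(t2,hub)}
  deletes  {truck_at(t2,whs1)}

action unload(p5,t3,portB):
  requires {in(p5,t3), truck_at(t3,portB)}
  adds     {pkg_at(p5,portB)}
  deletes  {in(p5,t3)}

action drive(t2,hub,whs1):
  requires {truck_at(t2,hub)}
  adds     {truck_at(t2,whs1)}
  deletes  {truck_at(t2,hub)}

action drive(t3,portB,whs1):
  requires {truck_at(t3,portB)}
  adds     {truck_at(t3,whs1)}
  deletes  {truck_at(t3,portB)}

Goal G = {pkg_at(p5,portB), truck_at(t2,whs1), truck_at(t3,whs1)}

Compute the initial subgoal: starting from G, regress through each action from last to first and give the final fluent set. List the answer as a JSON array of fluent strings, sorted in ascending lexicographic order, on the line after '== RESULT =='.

Regress step by step:
  through step 4 (drive(t3,portB,whs1)): drop {truck_at(t3,whs1)}, keep {pkg_at(p5,portB), truck_at(t2,whs1)}, require {truck_at(t3,portB)}
    → {pkg_at(p5,portB), truck_at(t2,whs1), truck_at(t3,portB)}
  through step 3 (drive(t2,hub,whs1)): drop {truck_at(t2,whs1)}, keep {pkg_at(p5,portB), truck_at(t3,portB)}, require {truck_at(t2,hub)}
    → {pkg_at(p5,portB), truck_at(t2,hub), truck_at(t3,portB)}
  through step 2 (unload(p5,t3,portB)): drop {pkg_at(p5,portB)}, keep {truck_at(t2,hub), truck_at(t3,portB)}, require {in(p5,t3), truck_at(t3,portB)}
    → {in(p5,t3), truck_at(t2,hub), truck_at(t3,portB)}
  through step 1 (drive(t2,whs1,hub)): drop {truck_at(t2,hub)}, keep {in(p5,t3), truck_at(t3,portB)}, require {truck_at(t2,whs1)}
    → {in(p5,t3), truck_at(t2,whs1), truck_at(t3,portB)}

== RESULT ==
["in(p5,t3)", "truck_at(t2,whs1)", "truck_at(t3,portB)"]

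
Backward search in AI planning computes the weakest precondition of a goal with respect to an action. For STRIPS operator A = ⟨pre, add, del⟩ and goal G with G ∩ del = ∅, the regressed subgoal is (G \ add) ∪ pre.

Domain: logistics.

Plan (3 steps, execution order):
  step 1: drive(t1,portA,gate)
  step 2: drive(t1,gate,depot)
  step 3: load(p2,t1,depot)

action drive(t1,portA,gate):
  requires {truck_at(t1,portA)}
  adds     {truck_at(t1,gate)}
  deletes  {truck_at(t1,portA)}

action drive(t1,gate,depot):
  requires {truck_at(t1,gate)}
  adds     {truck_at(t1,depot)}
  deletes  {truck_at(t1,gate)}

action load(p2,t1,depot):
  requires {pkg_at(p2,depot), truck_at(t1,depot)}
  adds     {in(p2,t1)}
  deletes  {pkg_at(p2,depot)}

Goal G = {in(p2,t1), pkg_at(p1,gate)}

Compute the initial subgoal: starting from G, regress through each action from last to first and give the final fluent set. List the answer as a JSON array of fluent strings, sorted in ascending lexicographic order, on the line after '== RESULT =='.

Work backward from the goal:
  through step 3 (load(p2,t1,depot)): drop {in(p2,t1)}, keep {pkg_at(p1,gate)}, require {pkg_at(p2,depot), truck_at(t1,depot)}
    → {pkg_at(p1,gate), pkg_at(p2,depot), truck_at(t1,depot)}
  through step 2 (drive(t1,gate,depot)): drop {truck_at(t1,depot)}, keep {pkg_at(p1,gate), pkg_at(p2,depot)}, require {truck_at(t1,gate)}
    → {pkg_at(p1,gate), pkg_at(p2,depot), truck_at(t1,gate)}
  through step 1 (drive(t1,portA,gate)): drop {truck_at(t1,gate)}, keep {pkg_at(p1,gate), pkg_at(p2,depot)}, require {truck_at(t1,portA)}
    → {pkg_at(p1,gate), pkg_at(p2,depot), truck_at(t1,portA)}

== RESULT ==
["pkg_at(p1,gate)", "pkg_at(p2,depot)", "truck_at(t1,portA)"]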